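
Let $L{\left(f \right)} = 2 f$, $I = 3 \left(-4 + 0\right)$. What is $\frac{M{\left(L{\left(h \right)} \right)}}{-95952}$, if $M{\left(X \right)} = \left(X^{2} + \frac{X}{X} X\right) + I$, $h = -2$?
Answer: $0$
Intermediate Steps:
$I = -12$ ($I = 3 \left(-4\right) = -12$)
$M{\left(X \right)} = -12 + X + X^{2}$ ($M{\left(X \right)} = \left(X^{2} + \frac{X}{X} X\right) - 12 = \left(X^{2} + 1 X\right) - 12 = \left(X^{2} + X\right) - 12 = \left(X + X^{2}\right) - 12 = -12 + X + X^{2}$)
$\frac{M{\left(L{\left(h \right)} \right)}}{-95952} = \frac{-12 + 2 \left(-2\right) + \left(2 \left(-2\right)\right)^{2}}{-95952} = \left(-12 - 4 + \left(-4\right)^{2}\right) \left(- \frac{1}{95952}\right) = \left(-12 - 4 + 16\right) \left(- \frac{1}{95952}\right) = 0 \left(- \frac{1}{95952}\right) = 0$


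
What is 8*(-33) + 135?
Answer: -129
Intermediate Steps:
8*(-33) + 135 = -264 + 135 = -129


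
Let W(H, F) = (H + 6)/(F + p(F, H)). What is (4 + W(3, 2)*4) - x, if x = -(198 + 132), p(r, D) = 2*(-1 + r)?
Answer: 343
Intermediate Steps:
p(r, D) = -2 + 2*r
x = -330 (x = -1*330 = -330)
W(H, F) = (6 + H)/(-2 + 3*F) (W(H, F) = (H + 6)/(F + (-2 + 2*F)) = (6 + H)/(-2 + 3*F))
(4 + W(3, 2)*4) - x = (4 + ((6 + 3)/(-2 + 3*2))*4) - 1*(-330) = (4 + (9/(-2 + 6))*4) + 330 = (4 + (9/4)*4) + 330 = (4 + 9) + 330 = 13 + 330 = 343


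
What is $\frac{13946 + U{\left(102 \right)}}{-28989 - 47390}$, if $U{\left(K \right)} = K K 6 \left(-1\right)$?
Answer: $\frac{48478}{76379} \approx 0.6347$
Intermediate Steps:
$U{\left(K \right)} = - 6 K^{2}$ ($U{\left(K \right)} = K^{2} \left(-6\right) = - 6 K^{2}$)
$\frac{13946 + U{\left(102 \right)}}{-28989 - 47390} = \frac{13946 - 6 \cdot 102^{2}}{-28989 - 47390} = \frac{13946 - 62424}{-76379} = \left(13946 - 62424\right) \left(- \frac{1}{76379}\right) = \left(-48478\right) \left(- \frac{1}{76379}\right) = \frac{48478}{76379}$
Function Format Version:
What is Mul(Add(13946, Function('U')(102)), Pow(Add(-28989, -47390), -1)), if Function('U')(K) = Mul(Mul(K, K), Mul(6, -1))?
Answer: Rational(48478, 76379) ≈ 0.63470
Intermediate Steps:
Function('U')(K) = Mul(-6, Pow(K, 2)) (Function('U')(K) = Mul(Pow(K, 2), -6) = Mul(-6, Pow(K, 2)))
Mul(Add(13946, Function('U')(102)), Pow(Add(-28989, -47390), -1)) = Mul(Add(13946, Mul(-6, Pow(102, 2))), Pow(Add(-28989, -47390), -1)) = Mul(Add(13946, Mul(-6, 10404)), Pow(-76379, -1)) = Mul(Add(13946, -62424), Rational(-1, 76379)) = Mul(-48478, Rational(-1, 76379)) = Rational(48478, 76379)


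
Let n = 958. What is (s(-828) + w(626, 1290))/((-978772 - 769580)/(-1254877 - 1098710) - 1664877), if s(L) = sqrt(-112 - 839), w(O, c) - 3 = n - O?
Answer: -1673995/8319386657 - 4997*I*sqrt(951)/8319386657 ≈ -0.00020122 - 1.8523e-5*I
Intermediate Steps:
w(O, c) = 961 - O (w(O, c) = 3 + (958 - O) = 961 - O)
s(L) = I*sqrt(951) (s(L) = sqrt(-951) = I*sqrt(951))
(s(-828) + w(626, 1290))/((-978772 - 769580)/(-1254877 - 1098710) - 1664877) = (I*sqrt(951) + (961 - 1*626))/((-978772 - 769580)/(-1254877 - 1098710) - 1664877) = (I*sqrt(951) + (961 - 626))/(-1748352/(-2353587) - 1664877) = (I*sqrt(951) + 335)/(-1748352*(-1/2353587) - 1664877) = (335 + I*sqrt(951))/(3712/4997 - 1664877) = (335 + I*sqrt(951))/(-8319386657/4997) = (335 + I*sqrt(951))*(-4997/8319386657) = -1673995/8319386657 - 4997*I*sqrt(951)/8319386657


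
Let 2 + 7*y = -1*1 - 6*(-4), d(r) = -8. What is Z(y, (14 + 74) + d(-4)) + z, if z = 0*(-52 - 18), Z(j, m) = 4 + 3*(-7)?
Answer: -17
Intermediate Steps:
y = 3 (y = -2/7 + (-1*1 - 6*(-4))/7 = -2/7 + (-1 + 24)/7 = -2/7 + (⅐)*23 = -2/7 + 23/7 = 3)
Z(j, m) = -17 (Z(j, m) = 4 - 21 = -17)
z = 0 (z = 0*(-70) = 0)
Z(y, (14 + 74) + d(-4)) + z = -17 + 0 = -17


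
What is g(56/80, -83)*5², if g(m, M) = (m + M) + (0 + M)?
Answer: -8265/2 ≈ -4132.5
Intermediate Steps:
g(m, M) = m + 2*M (g(m, M) = (M + m) + M = m + 2*M)
g(56/80, -83)*5² = (56/80 + 2*(-83))*5² = (56*(1/80) - 166)*25 = (7/10 - 166)*25 = -1653/10*25 = -8265/2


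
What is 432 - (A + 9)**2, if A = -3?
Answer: 396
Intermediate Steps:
432 - (A + 9)**2 = 432 - (-3 + 9)**2 = 432 - 1*6**2 = 432 - 1*36 = 432 - 36 = 396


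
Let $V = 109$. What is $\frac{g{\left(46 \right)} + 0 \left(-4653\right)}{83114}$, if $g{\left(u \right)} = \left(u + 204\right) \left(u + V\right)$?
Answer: $\frac{19375}{41557} \approx 0.46623$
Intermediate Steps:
$g{\left(u \right)} = \left(109 + u\right) \left(204 + u\right)$ ($g{\left(u \right)} = \left(u + 204\right) \left(u + 109\right) = \left(204 + u\right) \left(109 + u\right) = \left(109 + u\right) \left(204 + u\right)$)
$\frac{g{\left(46 \right)} + 0 \left(-4653\right)}{83114} = \frac{\left(22236 + 46^{2} + 313 \cdot 46\right) + 0 \left(-4653\right)}{83114} = \left(\left(22236 + 2116 + 14398\right) + 0\right) \frac{1}{83114} = \left(38750 + 0\right) \frac{1}{83114} = 38750 \cdot \frac{1}{83114} = \frac{19375}{41557}$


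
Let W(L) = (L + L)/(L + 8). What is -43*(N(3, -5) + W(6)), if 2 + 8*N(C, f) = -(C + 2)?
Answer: 43/56 ≈ 0.76786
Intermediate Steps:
N(C, f) = -1/2 - C/8 (N(C, f) = -1/4 + (-(C + 2))/8 = -1/4 + (-(2 + C))/8 = -1/4 + (-2 - C)/8 = -1/4 + (-1/4 - C/8) = -1/2 - C/8)
W(L) = 2*L/(8 + L) (W(L) = (2*L)/(8 + L) = 2*L/(8 + L))
-43*(N(3, -5) + W(6)) = -43*((-1/2 - 1/8*3) + 2*6/(8 + 6)) = -43*((-1/2 - 3/8) + 2*6/14) = -43*(-7/8 + 2*6*(1/14)) = -43*(-7/8 + 6/7) = -43*(-1/56) = 43/56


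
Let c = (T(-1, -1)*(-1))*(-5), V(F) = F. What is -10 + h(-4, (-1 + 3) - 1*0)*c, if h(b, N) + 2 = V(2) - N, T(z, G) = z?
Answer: 0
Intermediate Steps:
c = -5 (c = -1*(-1)*(-5) = 1*(-5) = -5)
h(b, N) = -N (h(b, N) = -2 + (2 - N) = -N)
-10 + h(-4, (-1 + 3) - 1*0)*c = -10 - ((-1 + 3) - 1*0)*(-5) = -10 - (2 + 0)*(-5) = -10 - 1*2*(-5) = -10 - 2*(-5) = -10 + 10 = 0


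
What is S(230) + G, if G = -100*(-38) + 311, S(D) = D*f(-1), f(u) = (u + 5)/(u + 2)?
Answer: 5031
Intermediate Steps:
f(u) = (5 + u)/(2 + u)
S(D) = 4*D (S(D) = D*((5 - 1)/(2 - 1)) = D*(4/1) = D*(1*4) = D*4 = 4*D)
G = 4111 (G = 3800 + 311 = 4111)
S(230) + G = 4*230 + 4111 = 920 + 4111 = 5031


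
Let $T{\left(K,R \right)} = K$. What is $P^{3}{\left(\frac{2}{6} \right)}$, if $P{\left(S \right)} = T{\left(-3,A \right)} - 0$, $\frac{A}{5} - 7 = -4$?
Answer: $-27$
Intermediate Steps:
$A = 15$ ($A = 35 + 5 \left(-4\right) = 35 - 20 = 15$)
$P{\left(S \right)} = -3$ ($P{\left(S \right)} = -3 - 0 = -3 + 0 = -3$)
$P^{3}{\left(\frac{2}{6} \right)} = \left(-3\right)^{3} = -27$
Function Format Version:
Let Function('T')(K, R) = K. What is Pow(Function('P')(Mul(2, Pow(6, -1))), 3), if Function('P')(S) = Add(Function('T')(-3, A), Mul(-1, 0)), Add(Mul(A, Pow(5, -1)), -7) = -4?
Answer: -27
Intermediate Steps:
A = 15 (A = Add(35, Mul(5, -4)) = Add(35, -20) = 15)
Function('P')(S) = -3 (Function('P')(S) = Add(-3, Mul(-1, 0)) = Add(-3, 0) = -3)
Pow(Function('P')(Mul(2, Pow(6, -1))), 3) = Pow(-3, 3) = -27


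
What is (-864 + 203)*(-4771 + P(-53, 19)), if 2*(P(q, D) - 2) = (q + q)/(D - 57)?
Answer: 119752709/38 ≈ 3.1514e+6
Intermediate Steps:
P(q, D) = 2 + q/(-57 + D) (P(q, D) = 2 + ((q + q)/(D - 57))/2 = 2 + ((2*q)/(-57 + D))/2 = 2 + (2*q/(-57 + D))/2 = 2 + q/(-57 + D))
(-864 + 203)*(-4771 + P(-53, 19)) = (-864 + 203)*(-4771 + (-114 - 53 + 2*19)/(-57 + 19)) = -661*(-4771 + (-114 - 53 + 38)/(-38)) = -661*(-4771 - 1/38*(-129)) = -661*(-4771 + 129/38) = -661*(-181169/38) = 119752709/38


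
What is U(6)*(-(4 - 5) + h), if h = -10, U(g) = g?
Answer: -54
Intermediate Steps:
U(6)*(-(4 - 5) + h) = 6*(-(4 - 5) - 10) = 6*(-1*(-1) - 10) = 6*(1 - 10) = 6*(-9) = -54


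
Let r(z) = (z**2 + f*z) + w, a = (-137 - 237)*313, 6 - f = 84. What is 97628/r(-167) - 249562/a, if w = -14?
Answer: 10817932149/2393976431 ≈ 4.5188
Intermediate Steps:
f = -78 (f = 6 - 1*84 = 6 - 84 = -78)
a = -117062 (a = -374*313 = -117062)
r(z) = -14 + z**2 - 78*z (r(z) = (z**2 - 78*z) - 14 = -14 + z**2 - 78*z)
97628/r(-167) - 249562/a = 97628/(-14 + (-167)**2 - 78*(-167)) - 249562/(-117062) = 97628/(-14 + 27889 + 13026) - 249562*(-1/117062) = 97628/40901 + 124781/58531 = 10817932149/2393976431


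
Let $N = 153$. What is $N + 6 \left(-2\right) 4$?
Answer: $105$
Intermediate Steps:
$N + 6 \left(-2\right) 4 = 153 + 6 \left(-2\right) 4 = 153 - 48 = 105$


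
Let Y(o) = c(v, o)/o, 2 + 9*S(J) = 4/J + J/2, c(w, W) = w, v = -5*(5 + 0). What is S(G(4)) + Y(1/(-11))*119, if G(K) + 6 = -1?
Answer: 4123265/126 ≈ 32724.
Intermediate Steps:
v = -25 (v = -5*5 = -25)
G(K) = -7 (G(K) = -6 - 1 = -7)
S(J) = -2/9 + J/18 + 4/(9*J) (S(J) = -2/9 + (4/J + J/2)/9 = -2/9 + (J/2 + 4/J)/9 = -2/9 + (J/18 + 4/(9*J)) = -2/9 + J/18 + 4/(9*J))
Y(o) = -25/o
S(G(4)) + Y(1/(-11))*119 = (1/18)*(8 - 7*(-4 - 7))/(-7) - 25/(1/(-11))*119 = (1/18)*(-⅐)*(8 - 7*(-11)) - 25/(-1/11)*119 = (1/18)*(-⅐)*(8 + 77) - 25*(-11)*119 = (1/18)*(-⅐)*85 + 275*119 = -85/126 + 32725 = 4123265/126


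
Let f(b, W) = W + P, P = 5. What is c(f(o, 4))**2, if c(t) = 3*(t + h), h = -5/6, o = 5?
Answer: 2401/4 ≈ 600.25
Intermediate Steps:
h = -5/6 (h = -5*1/6 = -5/6 ≈ -0.83333)
f(b, W) = 5 + W (f(b, W) = W + 5 = 5 + W)
c(t) = -5/2 + 3*t (c(t) = 3*(t - 5/6) = 3*(-5/6 + t) = -5/2 + 3*t)
c(f(o, 4))**2 = (-5/2 + 3*(5 + 4))**2 = (-5/2 + 3*9)**2 = (-5/2 + 27)**2 = (49/2)**2 = 2401/4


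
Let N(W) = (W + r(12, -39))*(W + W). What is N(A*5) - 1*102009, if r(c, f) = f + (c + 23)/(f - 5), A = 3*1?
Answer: -2260563/22 ≈ -1.0275e+5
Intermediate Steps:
A = 3
r(c, f) = f + (23 + c)/(-5 + f)
N(W) = 2*W*(-1751/44 + W) (N(W) = (W + (23 + 12 + (-39)² - 5*(-39))/(-5 - 39))*(W + W) = (W + (23 + 12 + 1521 + 195)/(-44))*(2*W) = (W - 1/44*1751)*(2*W) = (W - 1751/44)*(2*W) = (-1751/44 + W)*(2*W) = 2*W*(-1751/44 + W))
N(A*5) - 1*102009 = (3*5)*(-1751 + 44*(3*5))/22 - 1*102009 = (1/22)*15*(-1751 + 44*15) - 102009 = (1/22)*15*(-1751 + 660) - 102009 = (1/22)*15*(-1091) - 102009 = -16365/22 - 102009 = -2260563/22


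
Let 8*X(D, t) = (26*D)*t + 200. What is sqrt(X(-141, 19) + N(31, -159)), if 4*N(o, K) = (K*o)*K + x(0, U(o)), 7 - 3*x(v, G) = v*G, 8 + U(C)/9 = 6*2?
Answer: sqrt(6740877)/6 ≈ 432.72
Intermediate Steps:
U(C) = 36 (U(C) = -72 + 9*(6*2) = -72 + 9*12 = -72 + 108 = 36)
x(v, G) = 7/3 - G*v/3 (x(v, G) = 7/3 - v*G/3 = 7/3 - G*v/3)
N(o, K) = 7/12 + o*K**2/4 (N(o, K) = ((K*o)*K + (7/3 - 1/3*36*0))/4 = (o*K**2 + (7/3 + 0))/4 = (o*K**2 + 7/3)/4 = (7/3 + o*K**2)/4 = 7/12 + o*K**2/4)
X(D, t) = 25 + 13*D*t/4 (X(D, t) = ((26*D)*t + 200)/8 = (26*D*t + 200)/8 = (200 + 26*D*t)/8 = 25 + 13*D*t/4)
sqrt(X(-141, 19) + N(31, -159)) = sqrt((25 + (13/4)*(-141)*19) + (7/12 + (1/4)*31*(-159)**2)) = sqrt((25 - 34827/4) + (7/12 + (1/4)*31*25281)) = sqrt(-34727/4 + (7/12 + 783711/4)) = sqrt(-34727/4 + 587785/3) = sqrt(2246959/12) = sqrt(6740877)/6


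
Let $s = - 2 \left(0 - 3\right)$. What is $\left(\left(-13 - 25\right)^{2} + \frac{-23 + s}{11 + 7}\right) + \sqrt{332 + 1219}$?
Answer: $\frac{25975}{18} + \sqrt{1551} \approx 1482.4$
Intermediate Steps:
$s = 6$ ($s = \left(-2\right) \left(-3\right) = 6$)
$\left(\left(-13 - 25\right)^{2} + \frac{-23 + s}{11 + 7}\right) + \sqrt{332 + 1219} = \left(\left(-13 - 25\right)^{2} + \frac{-23 + 6}{11 + 7}\right) + \sqrt{332 + 1219} = \left(\left(-38\right)^{2} + \frac{1}{18} \left(-17\right)\right) + \sqrt{1551} = \left(1444 + \frac{1}{18} \left(-17\right)\right) + \sqrt{1551} = \left(1444 - \frac{17}{18}\right) + \sqrt{1551} = \frac{25975}{18} + \sqrt{1551}$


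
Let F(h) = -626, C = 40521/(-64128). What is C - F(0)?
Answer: 13367869/21376 ≈ 625.37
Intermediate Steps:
C = -13507/21376 (C = 40521*(-1/64128) = -13507/21376 ≈ -0.63188)
C - F(0) = -13507/21376 - 1*(-626) = -13507/21376 + 626 = 13367869/21376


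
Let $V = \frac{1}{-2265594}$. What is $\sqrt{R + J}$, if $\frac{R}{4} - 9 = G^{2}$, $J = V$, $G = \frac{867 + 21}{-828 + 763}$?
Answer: $\frac{\sqrt{16970837542687384086}}{147263610} \approx 27.974$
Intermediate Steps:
$G = - \frac{888}{65}$ ($G = \frac{888}{-65} = 888 \left(- \frac{1}{65}\right) = - \frac{888}{65} \approx -13.662$)
$V = - \frac{1}{2265594} \approx -4.4139 \cdot 10^{-7}$
$J = - \frac{1}{2265594} \approx -4.4139 \cdot 10^{-7}$
$R = \frac{3306276}{4225}$ ($R = 36 + 4 \left(- \frac{888}{65}\right)^{2} = 36 + 4 \cdot \frac{788544}{4225} = 36 + \frac{3154176}{4225} = \frac{3306276}{4225} \approx 782.55$)
$\sqrt{R + J} = \sqrt{\frac{3306276}{4225} - \frac{1}{2265594}} = \sqrt{\frac{7490679063719}{9572134650}} = \frac{\sqrt{16970837542687384086}}{147263610}$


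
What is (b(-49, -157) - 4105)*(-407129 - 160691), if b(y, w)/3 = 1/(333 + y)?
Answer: 165493552235/71 ≈ 2.3309e+9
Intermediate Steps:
b(y, w) = 3/(333 + y)
(b(-49, -157) - 4105)*(-407129 - 160691) = (3/(333 - 49) - 4105)*(-407129 - 160691) = (3/284 - 4105)*(-567820) = -1165817/284*(-567820) = 165493552235/71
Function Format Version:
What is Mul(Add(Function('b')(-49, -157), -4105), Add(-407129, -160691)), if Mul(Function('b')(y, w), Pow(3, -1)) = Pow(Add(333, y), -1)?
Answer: Rational(165493552235, 71) ≈ 2.3309e+9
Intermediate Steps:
Function('b')(y, w) = Mul(3, Pow(Add(333, y), -1))
Mul(Add(Function('b')(-49, -157), -4105), Add(-407129, -160691)) = Mul(Add(Mul(3, Pow(Add(333, -49), -1)), -4105), Add(-407129, -160691)) = Mul(Add(Mul(3, Pow(284, -1)), -4105), -567820) = Mul(Add(Mul(3, Rational(1, 284)), -4105), -567820) = Mul(Add(Rational(3, 284), -4105), -567820) = Mul(Rational(-1165817, 284), -567820) = Rational(165493552235, 71)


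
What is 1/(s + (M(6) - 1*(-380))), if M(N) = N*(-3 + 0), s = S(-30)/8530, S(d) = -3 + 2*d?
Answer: 8530/3087797 ≈ 0.0027625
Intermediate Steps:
s = -63/8530 (s = (-3 + 2*(-30))/8530 = (-3 - 60)*(1/8530) = -63*1/8530 = -63/8530 ≈ -0.0073857)
M(N) = -3*N (M(N) = N*(-3) = -3*N)
1/(s + (M(6) - 1*(-380))) = 1/(-63/8530 + (-3*6 - 1*(-380))) = 1/(-63/8530 + (-18 + 380)) = 1/(-63/8530 + 362) = 1/(3087797/8530) = 8530/3087797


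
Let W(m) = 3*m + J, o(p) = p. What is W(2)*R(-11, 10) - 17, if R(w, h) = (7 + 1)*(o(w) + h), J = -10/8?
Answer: -55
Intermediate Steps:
J = -5/4 (J = -10*1/8 = -5/4 ≈ -1.2500)
R(w, h) = 8*h + 8*w (R(w, h) = (7 + 1)*(w + h) = 8*(h + w) = 8*h + 8*w)
W(m) = -5/4 + 3*m (W(m) = 3*m - 5/4 = -5/4 + 3*m)
W(2)*R(-11, 10) - 17 = (-5/4 + 3*2)*(8*10 + 8*(-11)) - 17 = (-5/4 + 6)*(80 - 88) - 17 = (19/4)*(-8) - 17 = -38 - 17 = -55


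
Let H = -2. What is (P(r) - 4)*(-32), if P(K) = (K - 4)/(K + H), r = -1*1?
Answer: 224/3 ≈ 74.667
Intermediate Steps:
r = -1
P(K) = (-4 + K)/(-2 + K) (P(K) = (K - 4)/(K - 2) = (-4 + K)/(-2 + K))
(P(r) - 4)*(-32) = ((-4 - 1)/(-2 - 1) - 4)*(-32) = (-5/(-3) - 4)*(-32) = (-⅓*(-5) - 4)*(-32) = (5/3 - 4)*(-32) = -7/3*(-32) = 224/3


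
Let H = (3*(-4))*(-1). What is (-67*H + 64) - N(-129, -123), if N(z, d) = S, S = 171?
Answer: -911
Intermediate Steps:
H = 12 (H = -12*(-1) = 12)
N(z, d) = 171
(-67*H + 64) - N(-129, -123) = (-67*12 + 64) - 1*171 = (-804 + 64) - 171 = -740 - 171 = -911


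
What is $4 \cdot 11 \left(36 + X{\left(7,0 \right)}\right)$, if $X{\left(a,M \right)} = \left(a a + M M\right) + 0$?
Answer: $3740$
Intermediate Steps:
$X{\left(a,M \right)} = M^{2} + a^{2}$ ($X{\left(a,M \right)} = \left(a^{2} + M^{2}\right) + 0 = \left(M^{2} + a^{2}\right) + 0 = M^{2} + a^{2}$)
$4 \cdot 11 \left(36 + X{\left(7,0 \right)}\right) = 4 \cdot 11 \left(36 + \left(0^{2} + 7^{2}\right)\right) = 44 \left(36 + \left(0 + 49\right)\right) = 44 \left(36 + 49\right) = 44 \cdot 85 = 3740$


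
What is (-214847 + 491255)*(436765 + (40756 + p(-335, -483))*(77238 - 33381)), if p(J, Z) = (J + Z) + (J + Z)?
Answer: 474350017002840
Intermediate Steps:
p(J, Z) = 2*J + 2*Z
(-214847 + 491255)*(436765 + (40756 + p(-335, -483))*(77238 - 33381)) = (-214847 + 491255)*(436765 + (40756 + (2*(-335) + 2*(-483)))*(77238 - 33381)) = 276408*(436765 + (40756 + (-670 - 966))*43857) = 276408*(436765 + (40756 - 1636)*43857) = 276408*(436765 + 39120*43857) = 276408*(436765 + 1715685840) = 276408*1716122605 = 474350017002840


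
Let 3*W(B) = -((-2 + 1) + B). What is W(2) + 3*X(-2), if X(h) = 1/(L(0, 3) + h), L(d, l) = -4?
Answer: -⅚ ≈ -0.83333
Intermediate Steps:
X(h) = 1/(-4 + h)
W(B) = ⅓ - B/3 (W(B) = (-((-2 + 1) + B))/3 = (-(-1 + B))/3 = (1 - B)/3 = ⅓ - B/3)
W(2) + 3*X(-2) = (⅓ - ⅓*2) + 3/(-4 - 2) = (⅓ - ⅔) + 3/(-6) = -⅓ + 3*(-⅙) = -⅓ - ½ = -⅚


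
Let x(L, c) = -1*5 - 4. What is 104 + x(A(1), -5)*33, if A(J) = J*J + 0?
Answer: -193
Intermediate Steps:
A(J) = J² (A(J) = J² + 0 = J²)
x(L, c) = -9 (x(L, c) = -5 - 4 = -9)
104 + x(A(1), -5)*33 = 104 - 9*33 = 104 - 297 = -193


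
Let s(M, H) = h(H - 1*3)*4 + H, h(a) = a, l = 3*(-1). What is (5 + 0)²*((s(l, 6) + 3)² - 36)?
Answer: 10125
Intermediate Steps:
l = -3
s(M, H) = -12 + 5*H (s(M, H) = (H - 1*3)*4 + H = (H - 3)*4 + H = (-3 + H)*4 + H = (-12 + 4*H) + H = -12 + 5*H)
(5 + 0)²*((s(l, 6) + 3)² - 36) = (5 + 0)²*(((-12 + 5*6) + 3)² - 36) = 5²*(((-12 + 30) + 3)² - 36) = 25*((18 + 3)² - 36) = 25*(21² - 36) = 25*(441 - 36) = 25*405 = 10125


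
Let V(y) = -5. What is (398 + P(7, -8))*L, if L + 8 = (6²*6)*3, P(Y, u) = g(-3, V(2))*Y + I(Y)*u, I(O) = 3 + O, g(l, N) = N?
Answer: 181120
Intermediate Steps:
P(Y, u) = -5*Y + u*(3 + Y) (P(Y, u) = -5*Y + (3 + Y)*u = -5*Y + u*(3 + Y))
L = 640 (L = -8 + (6²*6)*3 = -8 + (36*6)*3 = -8 + 216*3 = -8 + 648 = 640)
(398 + P(7, -8))*L = (398 + (-5*7 - 8*(3 + 7)))*640 = (398 + (-35 - 8*10))*640 = (398 + (-35 - 80))*640 = (398 - 115)*640 = 283*640 = 181120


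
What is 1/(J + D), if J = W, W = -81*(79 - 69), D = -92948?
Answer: -1/93758 ≈ -1.0666e-5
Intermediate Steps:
W = -810 (W = -81*10 = -810)
J = -810
1/(J + D) = 1/(-810 - 92948) = 1/(-93758) = -1/93758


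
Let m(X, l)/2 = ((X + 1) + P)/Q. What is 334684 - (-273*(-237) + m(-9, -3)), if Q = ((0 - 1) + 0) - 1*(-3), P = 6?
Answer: 269985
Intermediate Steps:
Q = 2 (Q = (-1 + 0) + 3 = -1 + 3 = 2)
m(X, l) = 7 + X (m(X, l) = 2*(((X + 1) + 6)/2) = 2*(((1 + X) + 6)*(½)) = 2*((7 + X)*(½)) = 2*(7/2 + X/2) = 7 + X)
334684 - (-273*(-237) + m(-9, -3)) = 334684 - (-273*(-237) + (7 - 9)) = 334684 - (64701 - 2) = 334684 - 1*64699 = 334684 - 64699 = 269985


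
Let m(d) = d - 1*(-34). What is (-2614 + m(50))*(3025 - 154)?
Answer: -7263630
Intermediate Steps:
m(d) = 34 + d (m(d) = d + 34 = 34 + d)
(-2614 + m(50))*(3025 - 154) = (-2614 + (34 + 50))*(3025 - 154) = (-2614 + 84)*2871 = -2530*2871 = -7263630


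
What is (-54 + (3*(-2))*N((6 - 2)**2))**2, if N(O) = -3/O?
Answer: 178929/64 ≈ 2795.8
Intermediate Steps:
(-54 + (3*(-2))*N((6 - 2)**2))**2 = (-54 + (3*(-2))*(-3/(6 - 2)**2))**2 = (-54 - (-18)/(4**2))**2 = (-54 - (-18)/16)**2 = (-54 - 6*(-3/16))**2 = (-54 + 9/8)**2 = (-423/8)**2 = 178929/64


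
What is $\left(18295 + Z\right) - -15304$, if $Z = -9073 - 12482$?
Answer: $12044$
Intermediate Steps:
$Z = -21555$
$\left(18295 + Z\right) - -15304 = \left(18295 - 21555\right) - -15304 = -3260 + 15304 = 12044$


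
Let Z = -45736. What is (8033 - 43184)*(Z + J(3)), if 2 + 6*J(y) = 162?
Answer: 1606728776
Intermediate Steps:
J(y) = 80/3 (J(y) = -1/3 + (1/6)*162 = -1/3 + 27 = 80/3)
(8033 - 43184)*(Z + J(3)) = (8033 - 43184)*(-45736 + 80/3) = -35151*(-137128/3) = 1606728776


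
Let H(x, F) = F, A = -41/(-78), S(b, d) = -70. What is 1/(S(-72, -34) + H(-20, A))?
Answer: -78/5419 ≈ -0.014394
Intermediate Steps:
A = 41/78 (A = -41*(-1/78) = 41/78 ≈ 0.52564)
1/(S(-72, -34) + H(-20, A)) = 1/(-70 + 41/78) = 1/(-5419/78) = -78/5419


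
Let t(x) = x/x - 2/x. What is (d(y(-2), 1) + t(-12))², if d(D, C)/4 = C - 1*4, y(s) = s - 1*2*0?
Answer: 4225/36 ≈ 117.36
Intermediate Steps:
y(s) = s (y(s) = s - 2*0 = s - 1*0 = s + 0 = s)
t(x) = 1 - 2/x
d(D, C) = -16 + 4*C (d(D, C) = 4*(C - 1*4) = 4*(C - 4) = 4*(-4 + C) = -16 + 4*C)
(d(y(-2), 1) + t(-12))² = ((-16 + 4*1) + (-2 - 12)/(-12))² = ((-16 + 4) - 1/12*(-14))² = (-12 + 7/6)² = (-65/6)² = 4225/36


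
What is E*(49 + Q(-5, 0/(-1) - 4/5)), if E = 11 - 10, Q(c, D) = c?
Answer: 44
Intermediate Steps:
E = 1
E*(49 + Q(-5, 0/(-1) - 4/5)) = 1*(49 - 5) = 1*44 = 44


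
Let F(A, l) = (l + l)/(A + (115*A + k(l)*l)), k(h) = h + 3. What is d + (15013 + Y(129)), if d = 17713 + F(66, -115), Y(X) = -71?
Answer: 335301425/10268 ≈ 32655.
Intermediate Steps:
k(h) = 3 + h
F(A, l) = 2*l/(116*A + l*(3 + l)) (F(A, l) = (l + l)/(A + (115*A + (3 + l)*l)) = (2*l)/(A + (115*A + l*(3 + l))) = (2*l)/(116*A + l*(3 + l)) = 2*l/(116*A + l*(3 + l)))
d = 181876969/10268 (d = 17713 + 2*(-115)/(116*66 - 115*(3 - 115)) = 17713 + 2*(-115)/(7656 - 115*(-112)) = 17713 + 2*(-115)/(7656 + 12880) = 17713 + 2*(-115)/20536 = 17713 + 2*(-115)*(1/20536) = 17713 - 115/10268 = 181876969/10268 ≈ 17713.)
d + (15013 + Y(129)) = 181876969/10268 + (15013 - 71) = 181876969/10268 + 14942 = 335301425/10268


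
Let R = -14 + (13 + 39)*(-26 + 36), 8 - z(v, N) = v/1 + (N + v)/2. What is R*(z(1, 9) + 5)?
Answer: 3542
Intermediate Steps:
z(v, N) = 8 - 3*v/2 - N/2 (z(v, N) = 8 - (v/1 + (N + v)/2) = 8 - (v*1 + (N + v)*(½)) = 8 - (v + (N/2 + v/2)) = 8 - (N/2 + 3*v/2) = 8 + (-3*v/2 - N/2) = 8 - 3*v/2 - N/2)
R = 506 (R = -14 + 52*10 = -14 + 520 = 506)
R*(z(1, 9) + 5) = 506*((8 - 3/2*1 - ½*9) + 5) = 506*((8 - 3/2 - 9/2) + 5) = 506*(2 + 5) = 506*7 = 3542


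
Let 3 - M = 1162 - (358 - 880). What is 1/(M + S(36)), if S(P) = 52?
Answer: -1/1629 ≈ -0.00061387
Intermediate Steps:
M = -1681 (M = 3 - (1162 - (358 - 880)) = 3 - (1162 - 1*(-522)) = 3 - (1162 + 522) = 3 - 1*1684 = 3 - 1684 = -1681)
1/(M + S(36)) = 1/(-1681 + 52) = 1/(-1629) = -1/1629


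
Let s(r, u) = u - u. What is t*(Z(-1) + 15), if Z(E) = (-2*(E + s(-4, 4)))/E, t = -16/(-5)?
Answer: 208/5 ≈ 41.600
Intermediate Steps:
t = 16/5 (t = -16*(-⅕) = 16/5 ≈ 3.2000)
s(r, u) = 0
Z(E) = -2 (Z(E) = (-2*(E + 0))/E = (-2*E)/E = -2)
t*(Z(-1) + 15) = 16*(-2 + 15)/5 = (16/5)*13 = 208/5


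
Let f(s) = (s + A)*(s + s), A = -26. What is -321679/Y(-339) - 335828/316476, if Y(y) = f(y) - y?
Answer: -261334582/110770623 ≈ -2.3592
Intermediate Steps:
f(s) = 2*s*(-26 + s) (f(s) = (s - 26)*(s + s) = (-26 + s)*(2*s) = 2*s*(-26 + s))
Y(y) = -y + 2*y*(-26 + y) (Y(y) = 2*y*(-26 + y) - y = -y + 2*y*(-26 + y))
-321679/Y(-339) - 335828/316476 = -321679*(-1/(339*(-53 + 2*(-339)))) - 335828/316476 = -321679*(-1/(339*(-53 - 678))) - 335828*1/316476 = -321679/((-339*(-731))) - 1423/1341 = -321679/247809 - 1423/1341 = -261334582/110770623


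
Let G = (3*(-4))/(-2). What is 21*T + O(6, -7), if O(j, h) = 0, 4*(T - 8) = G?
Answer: 399/2 ≈ 199.50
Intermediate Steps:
G = 6 (G = -12*(-½) = 6)
T = 19/2 (T = 8 + (¼)*6 = 8 + 3/2 = 19/2 ≈ 9.5000)
21*T + O(6, -7) = 21*(19/2) + 0 = 399/2 + 0 = 399/2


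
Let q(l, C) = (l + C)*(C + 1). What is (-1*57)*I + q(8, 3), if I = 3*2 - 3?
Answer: -127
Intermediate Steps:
I = 3 (I = 6 - 3 = 3)
q(l, C) = (1 + C)*(C + l) (q(l, C) = (C + l)*(1 + C) = (1 + C)*(C + l))
(-1*57)*I + q(8, 3) = -1*57*3 + (3 + 8 + 3² + 3*8) = -57*3 + (3 + 8 + 9 + 24) = -171 + 44 = -127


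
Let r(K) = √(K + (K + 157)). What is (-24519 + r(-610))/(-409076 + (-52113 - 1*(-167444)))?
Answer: 8173/97915 - I*√1063/293745 ≈ 0.08347 - 0.00011099*I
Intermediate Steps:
r(K) = √(157 + 2*K) (r(K) = √(K + (157 + K)) = √(157 + 2*K))
(-24519 + r(-610))/(-409076 + (-52113 - 1*(-167444))) = (-24519 + √(157 + 2*(-610)))/(-409076 + (-52113 - 1*(-167444))) = (-24519 + √(157 - 1220))/(-409076 + (-52113 + 167444)) = (-24519 + √(-1063))/(-409076 + 115331) = (-24519 + I*√1063)/(-293745) = (-24519 + I*√1063)*(-1/293745) = 8173/97915 - I*√1063/293745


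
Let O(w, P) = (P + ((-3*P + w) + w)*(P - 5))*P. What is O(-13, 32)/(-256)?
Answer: 1631/4 ≈ 407.75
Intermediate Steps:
O(w, P) = P*(P + (-5 + P)*(-3*P + 2*w)) (O(w, P) = (P + ((w - 3*P) + w)*(-5 + P))*P = (P + (-3*P + 2*w)*(-5 + P))*P = (P + (-5 + P)*(-3*P + 2*w))*P = P*(P + (-5 + P)*(-3*P + 2*w)))
O(-13, 32)/(-256) = (32*(-10*(-13) - 3*32**2 + 16*32 + 2*32*(-13)))/(-256) = (32*(130 - 3*1024 + 512 - 832))*(-1/256) = (32*(130 - 3072 + 512 - 832))*(-1/256) = (32*(-3262))*(-1/256) = -104384*(-1/256) = 1631/4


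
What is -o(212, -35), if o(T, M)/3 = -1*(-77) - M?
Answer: -336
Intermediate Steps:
o(T, M) = 231 - 3*M (o(T, M) = 3*(-1*(-77) - M) = 3*(77 - M) = 231 - 3*M)
-o(212, -35) = -(231 - 3*(-35)) = -(231 + 105) = -1*336 = -336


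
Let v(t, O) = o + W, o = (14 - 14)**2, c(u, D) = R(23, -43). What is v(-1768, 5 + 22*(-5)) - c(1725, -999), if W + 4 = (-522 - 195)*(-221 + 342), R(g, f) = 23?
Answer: -86784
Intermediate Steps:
c(u, D) = 23
o = 0 (o = 0**2 = 0)
W = -86761 (W = -4 + (-522 - 195)*(-221 + 342) = -4 - 717*121 = -4 - 86757 = -86761)
v(t, O) = -86761 (v(t, O) = 0 - 86761 = -86761)
v(-1768, 5 + 22*(-5)) - c(1725, -999) = -86761 - 1*23 = -86761 - 23 = -86784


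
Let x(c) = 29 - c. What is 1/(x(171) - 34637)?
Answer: -1/34779 ≈ -2.8753e-5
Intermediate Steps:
1/(x(171) - 34637) = 1/((29 - 1*171) - 34637) = 1/((29 - 171) - 34637) = 1/(-142 - 34637) = 1/(-34779) = -1/34779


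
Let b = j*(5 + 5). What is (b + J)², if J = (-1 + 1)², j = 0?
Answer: 0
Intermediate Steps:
J = 0 (J = 0² = 0)
b = 0 (b = 0*(5 + 5) = 0*10 = 0)
(b + J)² = (0 + 0)² = 0² = 0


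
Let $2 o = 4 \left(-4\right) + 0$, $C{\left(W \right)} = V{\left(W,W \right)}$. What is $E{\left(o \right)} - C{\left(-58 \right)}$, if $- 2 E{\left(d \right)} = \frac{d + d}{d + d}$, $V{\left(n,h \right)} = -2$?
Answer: $\frac{3}{2} \approx 1.5$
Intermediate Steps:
$C{\left(W \right)} = -2$
$o = -8$ ($o = \frac{4 \left(-4\right) + 0}{2} = \frac{-16 + 0}{2} = \frac{1}{2} \left(-16\right) = -8$)
$E{\left(d \right)} = - \frac{1}{2}$ ($E{\left(d \right)} = - \frac{\left(d + d\right) \frac{1}{d + d}}{2} = - \frac{2 d \frac{1}{2 d}}{2} = \left(- \frac{1}{2}\right) 1 = - \frac{1}{2}$)
$E{\left(o \right)} - C{\left(-58 \right)} = - \frac{1}{2} - -2 = - \frac{1}{2} + 2 = \frac{3}{2}$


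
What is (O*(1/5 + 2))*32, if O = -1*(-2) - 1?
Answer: 352/5 ≈ 70.400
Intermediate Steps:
O = 1 (O = 2 - 1 = 1)
(O*(1/5 + 2))*32 = (1*(1/5 + 2))*32 = (1*(⅕ + 2))*32 = (1*(11/5))*32 = (11/5)*32 = 352/5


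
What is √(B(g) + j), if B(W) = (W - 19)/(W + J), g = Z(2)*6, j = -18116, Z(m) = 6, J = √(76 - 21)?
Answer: √(-652159 - 18116*√55)/√(36 + √55) ≈ 134.59*I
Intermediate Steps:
J = √55 ≈ 7.4162
g = 36 (g = 6*6 = 36)
B(W) = (-19 + W)/(W + √55) (B(W) = (W - 19)/(W + √55) = (-19 + W)/(W + √55))
√(B(g) + j) = √((-19 + 36)/(36 + √55) - 18116) = √(17/(36 + √55) - 18116) = √(-18116 + 17/(36 + √55))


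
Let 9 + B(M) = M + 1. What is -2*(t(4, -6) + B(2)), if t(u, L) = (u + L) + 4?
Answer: 8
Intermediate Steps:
t(u, L) = 4 + L + u (t(u, L) = (L + u) + 4 = 4 + L + u)
B(M) = -8 + M (B(M) = -9 + (M + 1) = -9 + (1 + M) = -8 + M)
-2*(t(4, -6) + B(2)) = -2*((4 - 6 + 4) + (-8 + 2)) = -2*(2 - 6) = -2*(-4) = 8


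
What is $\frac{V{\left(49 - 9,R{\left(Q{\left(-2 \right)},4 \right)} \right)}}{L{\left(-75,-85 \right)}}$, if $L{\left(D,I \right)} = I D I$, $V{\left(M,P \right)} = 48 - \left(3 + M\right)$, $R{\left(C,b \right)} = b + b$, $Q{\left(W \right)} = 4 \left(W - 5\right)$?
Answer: $- \frac{1}{108375} \approx -9.2272 \cdot 10^{-6}$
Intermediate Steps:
$Q{\left(W \right)} = -20 + 4 W$ ($Q{\left(W \right)} = 4 \left(-5 + W\right) = -20 + 4 W$)
$R{\left(C,b \right)} = 2 b$
$V{\left(M,P \right)} = 45 - M$
$L{\left(D,I \right)} = D I^{2}$ ($L{\left(D,I \right)} = D I I = D I^{2}$)
$\frac{V{\left(49 - 9,R{\left(Q{\left(-2 \right)},4 \right)} \right)}}{L{\left(-75,-85 \right)}} = \frac{45 - \left(49 - 9\right)}{\left(-75\right) \left(-85\right)^{2}} = \frac{45 - \left(49 - 9\right)}{\left(-75\right) 7225} = \frac{45 - 40}{-541875} = \left(45 - 40\right) \left(- \frac{1}{541875}\right) = 5 \left(- \frac{1}{541875}\right) = - \frac{1}{108375}$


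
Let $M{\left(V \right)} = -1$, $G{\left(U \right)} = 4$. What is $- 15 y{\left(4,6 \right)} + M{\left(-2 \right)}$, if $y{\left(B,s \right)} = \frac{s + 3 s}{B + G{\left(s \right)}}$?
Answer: $-46$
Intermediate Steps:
$y{\left(B,s \right)} = \frac{4 s}{4 + B}$ ($y{\left(B,s \right)} = \frac{s + 3 s}{B + 4} = \frac{4 s}{4 + B}$)
$- 15 y{\left(4,6 \right)} + M{\left(-2 \right)} = - 15 \cdot 4 \cdot 6 \frac{1}{4 + 4} - 1 = - 15 \cdot 4 \cdot 6 \cdot \frac{1}{8} - 1 = \left(-15\right) 3 - 1 = -45 - 1 = -46$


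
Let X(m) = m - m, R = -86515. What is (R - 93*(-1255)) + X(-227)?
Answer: 30200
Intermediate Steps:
X(m) = 0
(R - 93*(-1255)) + X(-227) = (-86515 - 93*(-1255)) + 0 = (-86515 + 116715) + 0 = 30200 + 0 = 30200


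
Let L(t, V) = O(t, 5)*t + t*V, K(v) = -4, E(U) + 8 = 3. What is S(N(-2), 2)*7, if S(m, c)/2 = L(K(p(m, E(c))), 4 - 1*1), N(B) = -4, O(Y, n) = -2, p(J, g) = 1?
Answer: -56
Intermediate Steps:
E(U) = -5 (E(U) = -8 + 3 = -5)
L(t, V) = -2*t + V*t (L(t, V) = -2*t + t*V = -2*t + V*t)
S(m, c) = -8 (S(m, c) = 2*(-4*(-2 + (4 - 1*1))) = 2*(-4*(-2 + (4 - 1))) = 2*(-4*(-2 + 3)) = 2*(-4*1) = 2*(-4) = -8)
S(N(-2), 2)*7 = -8*7 = -56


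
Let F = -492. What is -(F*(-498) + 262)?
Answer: -245278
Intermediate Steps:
-(F*(-498) + 262) = -(-492*(-498) + 262) = -(245016 + 262) = -1*245278 = -245278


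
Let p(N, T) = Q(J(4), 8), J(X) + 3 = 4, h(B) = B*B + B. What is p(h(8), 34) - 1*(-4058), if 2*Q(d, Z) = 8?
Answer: 4062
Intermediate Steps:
h(B) = B + B² (h(B) = B² + B = B + B²)
J(X) = 1 (J(X) = -3 + 4 = 1)
Q(d, Z) = 4 (Q(d, Z) = (½)*8 = 4)
p(N, T) = 4
p(h(8), 34) - 1*(-4058) = 4 - 1*(-4058) = 4 + 4058 = 4062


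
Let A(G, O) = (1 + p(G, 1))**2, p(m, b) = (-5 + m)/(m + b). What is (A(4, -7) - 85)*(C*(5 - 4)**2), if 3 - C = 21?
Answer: 37962/25 ≈ 1518.5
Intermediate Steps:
C = -18 (C = 3 - 1*21 = 3 - 21 = -18)
p(m, b) = (-5 + m)/(b + m)
A(G, O) = (1 + (-5 + G)/(1 + G))**2
(A(4, -7) - 85)*(C*(5 - 4)**2) = (4*(-2 + 4)**2/(1 + 4)**2 - 85)*(-18*(5 - 4)**2) = (4*2**2/5**2 - 85)*(-18*1**2) = (4*(1/25)*4 - 85)*(-18*1) = (16/25 - 85)*(-18) = -2109/25*(-18) = 37962/25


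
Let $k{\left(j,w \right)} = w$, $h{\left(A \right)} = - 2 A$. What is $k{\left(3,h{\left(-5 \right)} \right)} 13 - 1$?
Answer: $129$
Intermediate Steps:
$k{\left(3,h{\left(-5 \right)} \right)} 13 - 1 = \left(-2\right) \left(-5\right) 13 - 1 = 10 \cdot 13 - 1 = 130 - 1 = 129$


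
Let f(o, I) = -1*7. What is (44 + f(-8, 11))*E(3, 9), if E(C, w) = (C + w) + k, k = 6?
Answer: 666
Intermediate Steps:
f(o, I) = -7
E(C, w) = 6 + C + w (E(C, w) = (C + w) + 6 = 6 + C + w)
(44 + f(-8, 11))*E(3, 9) = (44 - 7)*(6 + 3 + 9) = 37*18 = 666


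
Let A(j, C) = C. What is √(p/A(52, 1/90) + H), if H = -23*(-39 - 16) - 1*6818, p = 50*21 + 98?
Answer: 9*√1207 ≈ 312.68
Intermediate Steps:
p = 1148 (p = 1050 + 98 = 1148)
H = -5553 (H = -23*(-55) - 6818 = 1265 - 6818 = -5553)
√(p/A(52, 1/90) + H) = √(1148/(1/90) - 5553) = √(1148*90 - 5553) = √(103320 - 5553) = √97767 = 9*√1207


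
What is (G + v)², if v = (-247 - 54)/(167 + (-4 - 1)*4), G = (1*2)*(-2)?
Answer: 16129/441 ≈ 36.574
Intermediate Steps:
G = -4 (G = 2*(-2) = -4)
v = -43/21 (v = -301/(167 - 5*4) = -301/(167 - 20) = -301/147 = -301*1/147 = -43/21 ≈ -2.0476)
(G + v)² = (-4 - 43/21)² = (-127/21)² = 16129/441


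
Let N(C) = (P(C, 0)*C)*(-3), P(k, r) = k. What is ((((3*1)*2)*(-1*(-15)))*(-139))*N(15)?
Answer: 8444250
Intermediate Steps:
N(C) = -3*C² (N(C) = (C*C)*(-3) = C²*(-3) = -3*C²)
((((3*1)*2)*(-1*(-15)))*(-139))*N(15) = ((((3*1)*2)*(-1*(-15)))*(-139))*(-3*15²) = (((3*2)*15)*(-139))*(-3*225) = ((6*15)*(-139))*(-675) = (90*(-139))*(-675) = -12510*(-675) = 8444250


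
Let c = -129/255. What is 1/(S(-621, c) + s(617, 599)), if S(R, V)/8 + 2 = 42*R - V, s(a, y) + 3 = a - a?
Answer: -85/17737031 ≈ -4.7922e-6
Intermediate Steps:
s(a, y) = -3 (s(a, y) = -3 + (a - a) = -3 + 0 = -3)
c = -43/85 (c = -129*1/255 = -43/85 ≈ -0.50588)
S(R, V) = -16 - 8*V + 336*R (S(R, V) = -16 + 8*(42*R - V) = -16 + 8*(-V + 42*R) = -16 + (-8*V + 336*R) = -16 - 8*V + 336*R)
1/(S(-621, c) + s(617, 599)) = 1/((-16 - 8*(-43/85) + 336*(-621)) - 3) = 1/((-16 + 344/85 - 208656) - 3) = 1/(-17736776/85 - 3) = 1/(-17737031/85) = -85/17737031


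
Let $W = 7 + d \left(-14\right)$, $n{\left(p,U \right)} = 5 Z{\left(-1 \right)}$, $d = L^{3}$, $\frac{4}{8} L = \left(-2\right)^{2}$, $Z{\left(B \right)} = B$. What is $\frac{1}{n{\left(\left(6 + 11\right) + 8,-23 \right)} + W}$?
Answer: $- \frac{1}{7166} \approx -0.00013955$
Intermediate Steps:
$L = 8$ ($L = 2 \left(-2\right)^{2} = 2 \cdot 4 = 8$)
$d = 512$ ($d = 8^{3} = 512$)
$n{\left(p,U \right)} = -5$ ($n{\left(p,U \right)} = 5 \left(-1\right) = -5$)
$W = -7161$ ($W = 7 + 512 \left(-14\right) = 7 - 7168 = -7161$)
$\frac{1}{n{\left(\left(6 + 11\right) + 8,-23 \right)} + W} = \frac{1}{-5 - 7161} = \frac{1}{-7166} = - \frac{1}{7166}$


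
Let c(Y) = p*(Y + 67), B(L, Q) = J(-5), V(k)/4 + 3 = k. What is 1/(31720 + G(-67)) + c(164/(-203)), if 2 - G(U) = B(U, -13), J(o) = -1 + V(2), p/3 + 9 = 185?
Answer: 225094689275/6440581 ≈ 34949.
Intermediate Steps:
V(k) = -12 + 4*k
p = 528 (p = -27 + 3*185 = -27 + 555 = 528)
J(o) = -5 (J(o) = -1 + (-12 + 4*2) = -1 + (-12 + 8) = -1 - 4 = -5)
B(L, Q) = -5
G(U) = 7 (G(U) = 2 - 1*(-5) = 2 + 5 = 7)
c(Y) = 35376 + 528*Y (c(Y) = 528*(Y + 67) = 528*(67 + Y) = 35376 + 528*Y)
1/(31720 + G(-67)) + c(164/(-203)) = 1/(31720 + 7) + (35376 + 528*(164/(-203))) = 1/31727 + (35376 + 528*(164*(-1/203))) = 1/31727 + (35376 + 528*(-164/203)) = 1/31727 + (35376 - 86592/203) = 1/31727 + 7094736/203 = 225094689275/6440581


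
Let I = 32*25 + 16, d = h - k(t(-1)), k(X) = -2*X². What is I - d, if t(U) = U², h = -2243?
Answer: 3057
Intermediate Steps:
d = -2241 (d = -2243 - (-2)*((-1)²)² = -2243 - (-2)*1² = -2243 - (-2) = -2243 - 1*(-2) = -2243 + 2 = -2241)
I = 816 (I = 800 + 16 = 816)
I - d = 816 - 1*(-2241) = 816 + 2241 = 3057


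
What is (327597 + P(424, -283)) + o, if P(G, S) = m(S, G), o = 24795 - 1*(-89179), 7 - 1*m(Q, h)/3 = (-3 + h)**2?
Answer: -90131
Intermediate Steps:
m(Q, h) = 21 - 3*(-3 + h)**2
o = 113974 (o = 24795 + 89179 = 113974)
P(G, S) = 21 - 3*(-3 + G)**2
(327597 + P(424, -283)) + o = (327597 + (21 - 3*(-3 + 424)**2)) + 113974 = (327597 + (21 - 3*421**2)) + 113974 = (327597 + (21 - 3*177241)) + 113974 = (327597 + (21 - 531723)) + 113974 = (327597 - 531702) + 113974 = -204105 + 113974 = -90131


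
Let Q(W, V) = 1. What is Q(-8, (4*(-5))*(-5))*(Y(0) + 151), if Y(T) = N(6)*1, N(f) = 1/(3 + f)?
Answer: 1360/9 ≈ 151.11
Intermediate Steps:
Y(T) = 1/9 (Y(T) = 1/(3 + 6) = 1/9)
Q(-8, (4*(-5))*(-5))*(Y(0) + 151) = 1*(1/9 + 151) = 1*(1360/9) = 1360/9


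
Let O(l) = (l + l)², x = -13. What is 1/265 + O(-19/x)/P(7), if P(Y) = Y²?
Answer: 390941/2194465 ≈ 0.17815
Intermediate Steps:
O(l) = 4*l² (O(l) = (2*l)² = 4*l²)
1/265 + O(-19/x)/P(7) = 1/265 + (4*(-19/(-13))²)/(7²) = 1*(1/265) + (4*(-19*(-1/13))²)/49 = 1/265 + (4*(19/13)²)*(1/49) = 1/265 + (4*(361/169))*(1/49) = 1/265 + (1444/169)*(1/49) = 1/265 + 1444/8281 = 390941/2194465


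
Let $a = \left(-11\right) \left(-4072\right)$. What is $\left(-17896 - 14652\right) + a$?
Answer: $12244$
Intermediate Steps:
$a = 44792$
$\left(-17896 - 14652\right) + a = \left(-17896 - 14652\right) + 44792 = -32548 + 44792 = 12244$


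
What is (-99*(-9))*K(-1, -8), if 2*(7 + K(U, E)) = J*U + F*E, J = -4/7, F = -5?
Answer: 82863/7 ≈ 11838.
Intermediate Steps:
J = -4/7 (J = -4*⅐ = -4/7 ≈ -0.57143)
K(U, E) = -7 - 5*E/2 - 2*U/7 (K(U, E) = -7 + (-4*U/7 - 5*E)/2 = -7 + (-5*E - 4*U/7)/2 = -7 + (-5*E/2 - 2*U/7) = -7 - 5*E/2 - 2*U/7)
(-99*(-9))*K(-1, -8) = (-99*(-9))*(-7 - 5/2*(-8) - 2/7*(-1)) = 891*(-7 + 20 + 2/7) = 891*(93/7) = 82863/7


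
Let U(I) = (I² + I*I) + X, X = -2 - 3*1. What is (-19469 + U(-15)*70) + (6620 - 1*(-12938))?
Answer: 31239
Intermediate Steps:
X = -5 (X = -2 - 3 = -5)
U(I) = -5 + 2*I² (U(I) = (I² + I*I) - 5 = (I² + I²) - 5 = 2*I² - 5 = -5 + 2*I²)
(-19469 + U(-15)*70) + (6620 - 1*(-12938)) = (-19469 + (-5 + 2*(-15)²)*70) + (6620 - 1*(-12938)) = (-19469 + (-5 + 2*225)*70) + (6620 + 12938) = (-19469 + (-5 + 450)*70) + 19558 = (-19469 + 445*70) + 19558 = (-19469 + 31150) + 19558 = 11681 + 19558 = 31239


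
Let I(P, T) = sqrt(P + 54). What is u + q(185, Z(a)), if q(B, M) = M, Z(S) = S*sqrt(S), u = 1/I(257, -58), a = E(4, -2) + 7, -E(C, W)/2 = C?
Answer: -I + sqrt(311)/311 ≈ 0.056705 - 1.0*I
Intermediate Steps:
I(P, T) = sqrt(54 + P)
E(C, W) = -2*C
a = -1 (a = -2*4 + 7 = -8 + 7 = -1)
u = sqrt(311)/311 (u = 1/(sqrt(54 + 257)) = 1/(sqrt(311)) = sqrt(311)/311 ≈ 0.056705)
Z(S) = S**(3/2)
u + q(185, Z(a)) = sqrt(311)/311 + (-1)**(3/2) = sqrt(311)/311 - I = -I + sqrt(311)/311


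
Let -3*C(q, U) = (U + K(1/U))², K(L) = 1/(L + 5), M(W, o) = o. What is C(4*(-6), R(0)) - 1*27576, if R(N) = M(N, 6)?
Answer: -26512824/961 ≈ -27589.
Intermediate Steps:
R(N) = 6
K(L) = 1/(5 + L)
C(q, U) = -(U + 1/(5 + 1/U))²/3
C(4*(-6), R(0)) - 1*27576 = -⅓*6²*(2 + 5*6)²/(1 + 5*6)² - 1*27576 = -⅓*36*(2 + 30)²/(1 + 30)² - 27576 = -⅓*36*32²/31² - 27576 = -⅓*36*1/961*1024 - 27576 = -12288/961 - 27576 = -26512824/961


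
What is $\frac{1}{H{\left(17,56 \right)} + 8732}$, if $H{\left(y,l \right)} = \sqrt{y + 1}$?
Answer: $\frac{4366}{38123903} - \frac{3 \sqrt{2}}{76247806} \approx 0.00011447$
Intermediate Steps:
$H{\left(y,l \right)} = \sqrt{1 + y}$
$\frac{1}{H{\left(17,56 \right)} + 8732} = \frac{1}{\sqrt{1 + 17} + 8732} = \frac{1}{\sqrt{18} + 8732} = \frac{1}{3 \sqrt{2} + 8732} = \frac{1}{8732 + 3 \sqrt{2}}$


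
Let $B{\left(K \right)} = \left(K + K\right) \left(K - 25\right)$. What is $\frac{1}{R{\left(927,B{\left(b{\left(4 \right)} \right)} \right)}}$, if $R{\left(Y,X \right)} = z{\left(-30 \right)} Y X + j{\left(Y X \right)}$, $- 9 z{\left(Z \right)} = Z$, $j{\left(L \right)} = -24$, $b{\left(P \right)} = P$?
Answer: $- \frac{1}{519144} \approx -1.9262 \cdot 10^{-6}$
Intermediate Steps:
$z{\left(Z \right)} = - \frac{Z}{9}$
$B{\left(K \right)} = 2 K \left(-25 + K\right)$
$R{\left(Y,X \right)} = -24 + \frac{10 X Y}{3}$ ($R{\left(Y,X \right)} = \left(- \frac{1}{9}\right) \left(-30\right) Y X - 24 = \frac{10 Y}{3} X - 24 = \frac{10 X Y}{3} - 24 = -24 + \frac{10 X Y}{3}$)
$\frac{1}{R{\left(927,B{\left(b{\left(4 \right)} \right)} \right)}} = \frac{1}{-24 + \frac{10}{3} \cdot 2 \cdot 4 \left(-25 + 4\right) 927} = \frac{1}{-24 + \frac{10}{3} \cdot 2 \cdot 4 \left(-21\right) 927} = \frac{1}{-24 + \frac{10}{3} \left(-168\right) 927} = \frac{1}{-24 - 519120} = \frac{1}{-519144} = - \frac{1}{519144}$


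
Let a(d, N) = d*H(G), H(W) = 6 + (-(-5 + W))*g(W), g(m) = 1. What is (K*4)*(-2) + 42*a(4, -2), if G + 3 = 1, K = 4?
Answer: 2152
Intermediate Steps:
G = -2 (G = -3 + 1 = -2)
H(W) = 11 - W (H(W) = 6 - (-5 + W)*1 = 6 + (5 - W)*1 = 6 + (5 - W) = 11 - W)
a(d, N) = 13*d (a(d, N) = d*(11 - 1*(-2)) = d*(11 + 2) = d*13 = 13*d)
(K*4)*(-2) + 42*a(4, -2) = (4*4)*(-2) + 42*(13*4) = 16*(-2) + 42*52 = -32 + 2184 = 2152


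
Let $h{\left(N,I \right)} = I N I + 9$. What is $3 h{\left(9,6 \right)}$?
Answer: $999$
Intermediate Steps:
$h{\left(N,I \right)} = 9 + N I^{2}$ ($h{\left(N,I \right)} = N I^{2} + 9 = 9 + N I^{2}$)
$3 h{\left(9,6 \right)} = 3 \left(9 + 9 \cdot 6^{2}\right) = 3 \left(9 + 9 \cdot 36\right) = 3 \left(9 + 324\right) = 3 \cdot 333 = 999$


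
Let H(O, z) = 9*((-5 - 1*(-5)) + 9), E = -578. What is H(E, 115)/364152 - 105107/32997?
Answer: -12757417169/4005307848 ≈ -3.1851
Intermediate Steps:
H(O, z) = 81 (H(O, z) = 9*((-5 + 5) + 9) = 9*(0 + 9) = 9*9 = 81)
H(E, 115)/364152 - 105107/32997 = 81/364152 - 105107/32997 = 81*(1/364152) - 105107*1/32997 = 27/121384 - 105107/32997 = -12757417169/4005307848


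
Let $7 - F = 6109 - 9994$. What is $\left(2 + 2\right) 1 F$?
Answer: $15568$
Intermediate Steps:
$F = 3892$ ($F = 7 - \left(6109 - 9994\right) = 7 - -3885 = 7 + 3885 = 3892$)
$\left(2 + 2\right) 1 F = \left(2 + 2\right) 1 \cdot 3892 = 4 \cdot 1 \cdot 3892 = 4 \cdot 3892 = 15568$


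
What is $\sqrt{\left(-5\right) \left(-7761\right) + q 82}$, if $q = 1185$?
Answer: $35 \sqrt{111} \approx 368.75$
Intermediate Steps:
$\sqrt{\left(-5\right) \left(-7761\right) + q 82} = \sqrt{\left(-5\right) \left(-7761\right) + 1185 \cdot 82} = \sqrt{38805 + 97170} = \sqrt{135975} = 35 \sqrt{111}$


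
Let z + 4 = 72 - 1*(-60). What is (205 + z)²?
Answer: 110889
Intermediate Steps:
z = 128 (z = -4 + (72 - 1*(-60)) = -4 + (72 + 60) = -4 + 132 = 128)
(205 + z)² = (205 + 128)² = 333² = 110889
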